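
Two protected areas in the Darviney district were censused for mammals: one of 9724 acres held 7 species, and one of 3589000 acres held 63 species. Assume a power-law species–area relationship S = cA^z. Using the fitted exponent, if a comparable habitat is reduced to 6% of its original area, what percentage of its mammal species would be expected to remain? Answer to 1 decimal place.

35.1%

z = ln(63/7) / ln(3589000/9724) = 2.1972 / 5.9110 = 0.3717
S_new/S_old = (A_new/A_old)^z = 0.06^0.3717 = exp(0.3717 × -2.8134) = 0.3514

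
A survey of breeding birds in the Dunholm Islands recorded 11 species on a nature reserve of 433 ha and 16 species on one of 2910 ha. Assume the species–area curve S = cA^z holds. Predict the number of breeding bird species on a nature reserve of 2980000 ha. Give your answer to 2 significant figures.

z = ln(16/11) / ln(2910/433) = 0.3747 / 1.9052 = 0.1967
c = 11 / 433^0.1967 = 11 / 3.3 = 3.333
S₃ = 3.333 × 2980000^0.1967 = 3.333 × 18.76 ≈ 62.54

63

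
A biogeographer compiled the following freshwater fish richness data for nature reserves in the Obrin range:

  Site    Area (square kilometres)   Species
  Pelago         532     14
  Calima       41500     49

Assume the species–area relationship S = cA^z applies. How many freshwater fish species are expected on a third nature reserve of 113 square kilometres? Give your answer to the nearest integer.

9

z = ln(49/14) / ln(41500/532) = 1.2528 / 4.3568 = 0.2875
c = 14 / 532^0.2875 = 14 / 6.079 = 2.303
S₃ = 2.303 × 113^0.2875 = 2.303 × 3.894 ≈ 8.967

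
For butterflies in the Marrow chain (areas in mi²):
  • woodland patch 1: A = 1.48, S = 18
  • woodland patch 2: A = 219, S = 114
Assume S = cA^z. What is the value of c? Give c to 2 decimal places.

15.57

z = ln(S₂/S₁) / ln(A₂/A₁) = ln(114/18) / ln(219/1.48) = 1.8458 / 4.9970 = 0.3694
c = S₁ / A₁^z = 18 / 1.48^0.3694 = 18 / 1.156 = 15.57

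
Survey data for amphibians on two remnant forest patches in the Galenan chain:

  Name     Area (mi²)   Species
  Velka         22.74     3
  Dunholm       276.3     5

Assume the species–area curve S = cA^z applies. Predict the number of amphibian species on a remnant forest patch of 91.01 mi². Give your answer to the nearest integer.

4

z = ln(5/3) / ln(276.3/22.74) = 0.5108 / 2.4974 = 0.2045
c = 3 / 22.74^0.2045 = 3 / 1.895 = 1.583
S₃ = 1.583 × 91.01^0.2045 = 1.583 × 2.516 ≈ 3.984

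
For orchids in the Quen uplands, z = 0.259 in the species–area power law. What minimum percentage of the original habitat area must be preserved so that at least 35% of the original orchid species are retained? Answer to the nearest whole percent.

Need (A_new/A_old)^0.259 = 0.35, so A_new/A_old = 0.35^(1/0.259) = 0.35^3.861
ln(A_new/A_old) = ln 0.35 / 0.259 = -1.0498 / 0.259 = -4.0534
A_new/A_old = e^-4.0534 ≈ 0.01736

2%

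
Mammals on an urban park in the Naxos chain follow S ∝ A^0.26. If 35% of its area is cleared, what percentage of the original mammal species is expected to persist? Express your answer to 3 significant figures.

S_new/S_old = (A_new/A_old)^z = 0.65^0.26
= exp(0.26 × ln 0.65) = exp(0.26 × -0.4308) = exp(-0.1120) ≈ 0.894

89.4%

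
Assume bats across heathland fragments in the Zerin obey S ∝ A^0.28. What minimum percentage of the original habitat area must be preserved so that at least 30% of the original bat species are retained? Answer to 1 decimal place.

Need (A_new/A_old)^0.28 = 0.3, so A_new/A_old = 0.3^(1/0.28) = 0.3^3.571
ln(A_new/A_old) = ln 0.3 / 0.28 = -1.2040 / 0.28 = -4.2999
A_new/A_old = e^-4.2999 ≈ 0.01357

1.4%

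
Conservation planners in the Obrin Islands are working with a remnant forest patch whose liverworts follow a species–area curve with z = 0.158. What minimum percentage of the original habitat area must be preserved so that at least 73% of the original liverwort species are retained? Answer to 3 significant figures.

13.6%

Need (A_new/A_old)^0.158 = 0.73, so A_new/A_old = 0.73^(1/0.158) = 0.73^6.329
ln(A_new/A_old) = ln 0.73 / 0.158 = -0.3147 / 0.158 = -1.9918
A_new/A_old = e^-1.9918 ≈ 0.1364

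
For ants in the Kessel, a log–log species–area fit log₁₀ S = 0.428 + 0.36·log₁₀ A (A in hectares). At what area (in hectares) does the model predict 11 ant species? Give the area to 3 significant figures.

11 = 2.679 × A^0.36  ⇒  A^0.36 = 11/2.679 = 4.106
ln A = ln(4.106) / 0.36 = 1.4124 / 0.36 = 3.9233
A = e^3.9233 ≈ 50.57 hectares

50.6 hectares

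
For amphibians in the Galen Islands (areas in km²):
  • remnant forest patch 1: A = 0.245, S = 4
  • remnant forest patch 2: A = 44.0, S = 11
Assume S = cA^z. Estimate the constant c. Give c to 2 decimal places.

z = ln(S₂/S₁) / ln(A₂/A₁) = ln(11/4) / ln(44/0.245) = 1.0116 / 5.1907 = 0.1949
c = S₁ / A₁^z = 4 / 0.245^0.1949 = 4 / 0.7602 = 5.261

5.26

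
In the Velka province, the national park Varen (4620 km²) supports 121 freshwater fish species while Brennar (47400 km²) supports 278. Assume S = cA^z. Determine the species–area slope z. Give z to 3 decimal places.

0.357

Taking logs: ln S = ln c + z ln A, so z = (ln S₂ − ln S₁)/(ln A₂ − ln A₁).
z = ln(278/121) / ln(47400/4620) = ln(2.298) / ln(10.26) = 0.8318 / 2.3282 = 0.3573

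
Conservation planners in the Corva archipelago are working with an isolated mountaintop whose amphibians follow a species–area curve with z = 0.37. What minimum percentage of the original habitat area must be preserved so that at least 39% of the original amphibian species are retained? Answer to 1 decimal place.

Need (A_new/A_old)^0.37 = 0.39, so A_new/A_old = 0.39^(1/0.37) = 0.39^2.703
ln(A_new/A_old) = ln 0.39 / 0.37 = -0.9416 / 0.37 = -2.5449
A_new/A_old = e^-2.5449 ≈ 0.07848

7.8%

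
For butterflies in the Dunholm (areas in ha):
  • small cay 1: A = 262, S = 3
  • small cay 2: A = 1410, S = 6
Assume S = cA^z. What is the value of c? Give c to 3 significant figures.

0.303

z = ln(S₂/S₁) / ln(A₂/A₁) = ln(6/3) / ln(1410/262) = 0.6931 / 1.6830 = 0.4119
c = S₁ / A₁^z = 3 / 262^0.4119 = 3 / 9.908 = 0.3028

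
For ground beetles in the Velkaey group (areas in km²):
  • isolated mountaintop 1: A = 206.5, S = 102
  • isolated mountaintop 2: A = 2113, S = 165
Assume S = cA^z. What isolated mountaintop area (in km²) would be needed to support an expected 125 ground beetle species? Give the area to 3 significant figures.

z = ln(165/102) / ln(2113/206.5) = 0.4810 / 2.3256 = 0.2068
c = 102 / 206.5^0.2068 = 102 / 3.011 = 33.87
A = (125/33.87)^(1/0.2068) ⇒ ln A = ln(3.69)/0.2068 = 6.3135
A = e^6.3135 ≈ 552 km²

552 km²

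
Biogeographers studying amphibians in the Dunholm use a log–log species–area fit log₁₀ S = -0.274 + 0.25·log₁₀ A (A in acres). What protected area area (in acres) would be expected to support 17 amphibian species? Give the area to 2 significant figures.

1000000 acres

17 = 0.5321 × A^0.25  ⇒  A^0.25 = 17/0.5321 = 31.95
ln A = ln(31.95) / 0.25 = 3.4641 / 0.25 = 13.8565
A = e^13.8565 ≈ 1041827 acres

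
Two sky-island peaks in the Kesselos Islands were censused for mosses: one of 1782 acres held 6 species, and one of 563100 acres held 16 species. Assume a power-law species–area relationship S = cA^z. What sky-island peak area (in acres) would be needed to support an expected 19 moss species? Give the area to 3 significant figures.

1540000 acres

z = ln(16/6) / ln(563100/1782) = 0.9808 / 5.7557 = 0.1704
c = 6 / 1782^0.1704 = 6 / 3.581 = 1.676
A = (19/1.676)^(1/0.1704) ⇒ ln A = ln(11.34)/0.1704 = 14.2497
A = e^14.2497 ≈ 1543661 acres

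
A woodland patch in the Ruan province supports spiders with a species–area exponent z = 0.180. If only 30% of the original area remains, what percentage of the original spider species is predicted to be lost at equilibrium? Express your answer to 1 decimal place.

19.5%

S_new/S_old = (A_new/A_old)^z = 0.3^0.18
= exp(0.18 × ln 0.3) = exp(0.18 × -1.2040) = exp(-0.2167) ≈ 0.8052
Fraction lost = 1 − 0.8052 = 0.1948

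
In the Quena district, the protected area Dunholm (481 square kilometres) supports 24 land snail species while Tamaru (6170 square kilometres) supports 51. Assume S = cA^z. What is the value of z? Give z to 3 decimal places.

0.295

Taking logs: ln S = ln c + z ln A, so z = (ln S₂ − ln S₁)/(ln A₂ − ln A₁).
z = ln(51/24) / ln(6170/481) = ln(2.125) / ln(12.83) = 0.7538 / 2.5516 = 0.2954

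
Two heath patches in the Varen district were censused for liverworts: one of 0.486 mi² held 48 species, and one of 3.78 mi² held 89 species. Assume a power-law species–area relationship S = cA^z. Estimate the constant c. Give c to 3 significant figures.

z = ln(S₂/S₁) / ln(A₂/A₁) = ln(89/48) / ln(3.78/0.486) = 0.6174 / 2.0513 = 0.3010
c = S₁ / A₁^z = 48 / 0.486^0.3010 = 48 / 0.8048 = 59.64

59.6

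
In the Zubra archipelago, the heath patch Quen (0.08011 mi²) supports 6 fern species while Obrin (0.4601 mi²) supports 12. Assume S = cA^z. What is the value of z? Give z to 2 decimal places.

0.40

Taking logs: ln S = ln c + z ln A, so z = (ln S₂ − ln S₁)/(ln A₂ − ln A₁).
z = ln(12/6) / ln(0.4601/0.08011) = ln(2) / ln(5.743) = 0.6931 / 1.7480 = 0.3965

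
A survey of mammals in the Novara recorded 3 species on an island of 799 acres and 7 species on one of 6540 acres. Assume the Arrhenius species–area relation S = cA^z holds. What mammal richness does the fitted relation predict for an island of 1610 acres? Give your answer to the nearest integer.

4

z = ln(7/3) / ln(6540/799) = 0.8473 / 2.1023 = 0.4030
c = 3 / 799^0.4030 = 3 / 14.78 = 0.2029
S₃ = 0.2029 × 1610^0.4030 = 0.2029 × 19.61 ≈ 3.979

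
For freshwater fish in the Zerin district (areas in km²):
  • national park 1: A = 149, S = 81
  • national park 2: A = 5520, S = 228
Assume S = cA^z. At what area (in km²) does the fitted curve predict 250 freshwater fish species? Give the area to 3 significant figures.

z = ln(228/81) / ln(5520/149) = 1.0349 / 3.6122 = 0.2865
c = 81 / 149^0.2865 = 81 / 4.194 = 19.31
A = (250/19.31)^(1/0.2865) ⇒ ln A = ln(12.94)/0.2865 = 8.9377
A = e^8.9377 ≈ 7613 km²

7610 km²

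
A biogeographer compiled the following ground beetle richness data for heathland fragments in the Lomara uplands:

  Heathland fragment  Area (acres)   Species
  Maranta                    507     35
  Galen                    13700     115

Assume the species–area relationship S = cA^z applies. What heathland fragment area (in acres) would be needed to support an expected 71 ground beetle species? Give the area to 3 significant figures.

z = ln(115/35) / ln(13700/507) = 1.1896 / 3.2966 = 0.3608
c = 35 / 507^0.3608 = 35 / 9.464 = 3.698
A = (71/3.698)^(1/0.3608) ⇒ ln A = ln(19.2)/0.3608 = 8.1887
A = e^8.1887 ≈ 3600 acres

3600 acres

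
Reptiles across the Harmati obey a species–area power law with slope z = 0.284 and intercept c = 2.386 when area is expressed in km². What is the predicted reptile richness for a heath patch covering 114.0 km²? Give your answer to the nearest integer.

S = 2.386 × 114^0.284
ln S = ln 2.386 + 0.284 × ln 114 = 0.8696 + 0.284 × 4.7362 = 2.2147
S = e^2.2147 ≈ 9.159

9 species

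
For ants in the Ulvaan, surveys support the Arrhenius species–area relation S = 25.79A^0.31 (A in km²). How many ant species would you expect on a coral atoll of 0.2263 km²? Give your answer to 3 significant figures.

S = 25.79 × 0.2263^0.31
ln S = ln 25.79 + 0.31 × ln 0.2263 = 3.2500 + 0.31 × -1.4859 = 2.7894
S = e^2.7894 ≈ 16.27

16.3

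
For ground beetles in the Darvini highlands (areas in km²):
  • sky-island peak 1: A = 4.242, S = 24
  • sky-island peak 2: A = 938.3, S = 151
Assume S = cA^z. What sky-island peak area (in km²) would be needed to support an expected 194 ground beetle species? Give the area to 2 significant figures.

z = ln(151/24) / ln(938.3/4.242) = 1.8392 / 5.3990 = 0.3407
c = 24 / 4.242^0.3407 = 24 / 1.636 = 14.67
A = (194/14.67)^(1/0.3407) ⇒ ln A = ln(13.22)/0.3407 = 7.5796
A = e^7.5796 ≈ 1958 km²

2000 km²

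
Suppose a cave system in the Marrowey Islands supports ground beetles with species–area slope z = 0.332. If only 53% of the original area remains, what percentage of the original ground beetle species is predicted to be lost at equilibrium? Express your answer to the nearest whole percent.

19%

S_new/S_old = (A_new/A_old)^z = 0.53^0.332
= exp(0.332 × ln 0.53) = exp(0.332 × -0.6349) = exp(-0.2108) ≈ 0.81
Fraction lost = 1 − 0.81 = 0.19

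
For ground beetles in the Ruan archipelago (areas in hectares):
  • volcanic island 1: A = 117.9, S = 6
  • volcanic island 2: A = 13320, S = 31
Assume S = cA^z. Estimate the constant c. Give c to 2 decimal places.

1.14

z = ln(S₂/S₁) / ln(A₂/A₁) = ln(31/6) / ln(13320/117.9) = 1.6422 / 4.7272 = 0.3474
c = S₁ / A₁^z = 6 / 117.9^0.3474 = 6 / 5.244 = 1.144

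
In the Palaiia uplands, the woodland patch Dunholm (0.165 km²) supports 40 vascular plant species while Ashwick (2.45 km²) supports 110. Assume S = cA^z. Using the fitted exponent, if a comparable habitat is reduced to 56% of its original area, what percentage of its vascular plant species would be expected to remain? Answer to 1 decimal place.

z = ln(110/40) / ln(2.45/0.165) = 1.0116 / 2.6979 = 0.3750
S_new/S_old = (A_new/A_old)^z = 0.56^0.3750 = exp(0.3750 × -0.5798) = 0.8046

80.5%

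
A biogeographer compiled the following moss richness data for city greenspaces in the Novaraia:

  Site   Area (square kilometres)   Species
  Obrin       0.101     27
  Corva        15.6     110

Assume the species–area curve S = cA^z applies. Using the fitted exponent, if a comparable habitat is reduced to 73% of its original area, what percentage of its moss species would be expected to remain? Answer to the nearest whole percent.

92%

z = ln(110/27) / ln(15.6/0.101) = 1.4046 / 5.0399 = 0.2787
S_new/S_old = (A_new/A_old)^z = 0.73^0.2787 = exp(0.2787 × -0.3147) = 0.916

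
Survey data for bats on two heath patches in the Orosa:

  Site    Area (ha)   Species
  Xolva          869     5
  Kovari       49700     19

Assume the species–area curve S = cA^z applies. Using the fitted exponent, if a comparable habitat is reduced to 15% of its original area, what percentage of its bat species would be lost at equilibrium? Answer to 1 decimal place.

46.5%

z = ln(19/5) / ln(49700/869) = 1.3350 / 4.0464 = 0.3299
S_new/S_old = (A_new/A_old)^z = 0.15^0.3299 = exp(0.3299 × -1.8971) = 0.5348
Fraction lost = 1 − 0.5348 = 0.4652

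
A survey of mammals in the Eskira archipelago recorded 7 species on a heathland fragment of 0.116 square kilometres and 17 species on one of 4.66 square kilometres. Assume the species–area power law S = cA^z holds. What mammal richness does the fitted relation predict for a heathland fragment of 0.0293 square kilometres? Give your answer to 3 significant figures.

5.03

z = ln(17/7) / ln(4.66/0.116) = 0.8873 / 3.6932 = 0.2403
c = 7 / 0.116^0.2403 = 7 / 0.596 = 11.75
S₃ = 11.75 × 0.0293^0.2403 = 11.75 × 0.4282 ≈ 5.029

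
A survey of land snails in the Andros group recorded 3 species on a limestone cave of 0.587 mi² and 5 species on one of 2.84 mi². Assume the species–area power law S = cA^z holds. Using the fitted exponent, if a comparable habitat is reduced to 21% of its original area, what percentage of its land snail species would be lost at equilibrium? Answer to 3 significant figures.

39.7%

z = ln(5/3) / ln(2.84/0.587) = 0.5108 / 1.5765 = 0.3240
S_new/S_old = (A_new/A_old)^z = 0.21^0.3240 = exp(0.3240 × -1.5606) = 0.6031
Fraction lost = 1 − 0.6031 = 0.3969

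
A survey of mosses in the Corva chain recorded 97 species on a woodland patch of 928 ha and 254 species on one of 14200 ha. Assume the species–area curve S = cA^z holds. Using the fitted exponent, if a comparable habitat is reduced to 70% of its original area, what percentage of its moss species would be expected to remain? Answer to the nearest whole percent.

88%

z = ln(254/97) / ln(14200/928) = 0.9626 / 2.7280 = 0.3529
S_new/S_old = (A_new/A_old)^z = 0.7^0.3529 = exp(0.3529 × -0.3567) = 0.8817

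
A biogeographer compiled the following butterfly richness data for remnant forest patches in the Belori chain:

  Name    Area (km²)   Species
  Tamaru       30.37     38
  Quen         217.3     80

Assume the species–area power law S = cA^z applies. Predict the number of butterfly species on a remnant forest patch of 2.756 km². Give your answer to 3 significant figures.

z = ln(80/38) / ln(217.3/30.37) = 0.7444 / 1.9678 = 0.3783
c = 38 / 30.37^0.3783 = 38 / 3.638 = 10.45
S₃ = 10.45 × 2.756^0.3783 = 10.45 × 1.467 ≈ 15.33

15.3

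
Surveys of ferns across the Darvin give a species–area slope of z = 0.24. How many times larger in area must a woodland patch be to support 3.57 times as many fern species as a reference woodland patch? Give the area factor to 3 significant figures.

(A₂/A₁)^0.24 = 3.57, so A₂/A₁ = 3.57^(1/0.24) = 3.57^4.167
ln(A₂/A₁) = ln 3.57 / 0.24 = 1.2726 / 0.24 = 5.3024
A₂/A₁ = e^5.3024 ≈ 200.8

201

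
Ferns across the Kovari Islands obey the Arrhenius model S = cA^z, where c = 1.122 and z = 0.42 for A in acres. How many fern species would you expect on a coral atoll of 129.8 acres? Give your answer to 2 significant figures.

S = 1.122 × 129.8^0.42
ln S = ln 1.122 + 0.42 × ln 129.8 = 0.1151 + 0.42 × 4.8660 = 2.1588
S = e^2.1588 ≈ 8.661

8.7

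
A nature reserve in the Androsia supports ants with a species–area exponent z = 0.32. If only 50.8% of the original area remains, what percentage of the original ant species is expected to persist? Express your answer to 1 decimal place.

S_new/S_old = (A_new/A_old)^z = 0.508^0.32
= exp(0.32 × ln 0.508) = exp(0.32 × -0.6773) = exp(-0.2167) ≈ 0.8051

80.5%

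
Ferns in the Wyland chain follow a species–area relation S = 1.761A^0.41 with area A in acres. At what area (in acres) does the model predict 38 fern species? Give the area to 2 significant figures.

1800 acres

38 = 1.761 × A^0.41  ⇒  A^0.41 = 38/1.761 = 21.58
ln A = ln(21.58) / 0.41 = 3.0717 / 0.41 = 7.4920
A = e^7.4920 ≈ 1794 acres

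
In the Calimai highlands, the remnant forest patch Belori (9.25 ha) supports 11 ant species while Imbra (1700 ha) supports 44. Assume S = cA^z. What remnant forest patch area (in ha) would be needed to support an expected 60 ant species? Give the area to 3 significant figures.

z = ln(44/11) / ln(1700/9.25) = 1.3863 / 5.2138 = 0.2659
c = 11 / 9.25^0.2659 = 11 / 1.807 = 6.088
A = (60/6.088)^(1/0.2659) ⇒ ln A = ln(9.855)/0.2659 = 8.6049
A = e^8.6049 ≈ 5458 ha

5460 ha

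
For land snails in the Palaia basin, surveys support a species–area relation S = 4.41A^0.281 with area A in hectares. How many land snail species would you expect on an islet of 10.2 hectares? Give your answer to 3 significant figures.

8.47

S = 4.41 × 10.2^0.281
ln S = ln 4.41 + 0.281 × ln 10.2 = 1.4839 + 0.281 × 2.3224 = 2.1365
S = e^2.1365 ≈ 8.469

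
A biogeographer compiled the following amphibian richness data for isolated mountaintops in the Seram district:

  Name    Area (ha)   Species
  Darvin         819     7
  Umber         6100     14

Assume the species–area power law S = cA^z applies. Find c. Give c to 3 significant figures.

0.691

z = ln(S₂/S₁) / ln(A₂/A₁) = ln(14/7) / ln(6100/819) = 0.6931 / 2.0080 = 0.3452
c = S₁ / A₁^z = 7 / 819^0.3452 = 7 / 10.13 = 0.6909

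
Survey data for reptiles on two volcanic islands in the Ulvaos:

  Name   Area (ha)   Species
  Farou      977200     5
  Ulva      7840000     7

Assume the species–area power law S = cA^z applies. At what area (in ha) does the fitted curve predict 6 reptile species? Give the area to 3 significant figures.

3020000 ha

z = ln(7/5) / ln(7840000/977200) = 0.3365 / 2.0823 = 0.1616
c = 5 / 977200^0.1616 = 5 / 9.288 = 0.5384
A = (6/0.5384)^(1/0.1616) ⇒ ln A = ln(11.15)/0.1616 = 14.9208
A = e^14.9208 ≈ 3020001 ha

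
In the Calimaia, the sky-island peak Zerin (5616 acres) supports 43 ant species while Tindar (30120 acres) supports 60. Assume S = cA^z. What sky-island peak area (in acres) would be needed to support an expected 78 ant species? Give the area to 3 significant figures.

z = ln(60/43) / ln(30120/5616) = 0.3331 / 1.6796 = 0.1984
c = 43 / 5616^0.1984 = 43 / 5.542 = 7.758
A = (78/7.758)^(1/0.1984) ⇒ ln A = ln(10.05)/0.1984 = 11.6357
A = e^11.6357 ≈ 113060 acres

113000 acres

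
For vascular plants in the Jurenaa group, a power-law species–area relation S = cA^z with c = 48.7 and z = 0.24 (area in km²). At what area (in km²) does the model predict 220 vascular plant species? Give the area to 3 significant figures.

220 = 48.7 × A^0.24  ⇒  A^0.24 = 220/48.7 = 4.517
ln A = ln(4.517) / 0.24 = 1.5079 / 0.24 = 6.2831
A = e^6.2831 ≈ 535.5 km²

535 km²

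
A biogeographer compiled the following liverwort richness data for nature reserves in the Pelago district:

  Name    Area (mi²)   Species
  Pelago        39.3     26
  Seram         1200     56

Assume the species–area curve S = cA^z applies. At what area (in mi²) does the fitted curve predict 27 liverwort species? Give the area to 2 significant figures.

z = ln(56/26) / ln(1200/39.3) = 0.7673 / 3.4189 = 0.2244
c = 26 / 39.3^0.2244 = 26 / 2.279 = 11.41
A = (27/11.41)^(1/0.2244) ⇒ ln A = ln(2.367)/0.2244 = 3.8394
A = e^3.8394 ≈ 46.5 mi²

46 mi²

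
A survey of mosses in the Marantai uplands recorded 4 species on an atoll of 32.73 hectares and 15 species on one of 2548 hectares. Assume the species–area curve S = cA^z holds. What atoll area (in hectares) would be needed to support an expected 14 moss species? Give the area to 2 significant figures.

2000 hectares

z = ln(15/4) / ln(2548/32.73) = 1.3218 / 4.3548 = 0.3035
c = 4 / 32.73^0.3035 = 4 / 2.883 = 1.388
A = (14/1.388)^(1/0.3035) ⇒ ln A = ln(10.09)/0.3035 = 7.6158
A = e^7.6158 ≈ 2030 hectares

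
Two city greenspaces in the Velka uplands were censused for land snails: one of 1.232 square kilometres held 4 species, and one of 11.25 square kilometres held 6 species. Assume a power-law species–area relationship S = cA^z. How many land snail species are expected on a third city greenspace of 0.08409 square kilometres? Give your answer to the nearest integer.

2

z = ln(6/4) / ln(11.25/1.232) = 0.4055 / 2.2117 = 0.1833
c = 4 / 1.232^0.1833 = 4 / 1.039 = 3.85
S₃ = 3.85 × 0.08409^0.1833 = 3.85 × 0.6352 ≈ 2.445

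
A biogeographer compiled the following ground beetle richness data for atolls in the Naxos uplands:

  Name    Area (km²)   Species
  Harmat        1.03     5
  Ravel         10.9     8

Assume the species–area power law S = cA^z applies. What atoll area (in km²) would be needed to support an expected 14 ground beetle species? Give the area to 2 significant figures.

z = ln(8/5) / ln(10.9/1.03) = 0.4700 / 2.3592 = 0.1992
c = 5 / 1.03^0.1992 = 5 / 1.006 = 4.971
A = (14/4.971)^(1/0.1992) ⇒ ln A = ln(2.817)/0.1992 = 5.1978
A = e^5.1978 ≈ 180.9 km²

180 km²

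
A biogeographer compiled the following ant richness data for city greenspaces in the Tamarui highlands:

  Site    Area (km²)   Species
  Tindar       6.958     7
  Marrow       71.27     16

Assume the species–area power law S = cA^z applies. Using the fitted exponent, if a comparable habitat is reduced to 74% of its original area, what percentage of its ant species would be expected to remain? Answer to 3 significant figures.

z = ln(16/7) / ln(71.27/6.958) = 0.8267 / 2.3266 = 0.3553
S_new/S_old = (A_new/A_old)^z = 0.74^0.3553 = exp(0.3553 × -0.3011) = 0.8985

89.9%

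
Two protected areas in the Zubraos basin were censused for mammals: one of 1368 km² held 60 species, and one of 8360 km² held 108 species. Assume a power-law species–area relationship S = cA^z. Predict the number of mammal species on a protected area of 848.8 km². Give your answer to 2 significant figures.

z = ln(108/60) / ln(8360/1368) = 0.5878 / 1.8101 = 0.3247
c = 60 / 1368^0.3247 = 60 / 10.43 = 5.752
S₃ = 5.752 × 848.8^0.3247 = 5.752 × 8.934 ≈ 51.39

51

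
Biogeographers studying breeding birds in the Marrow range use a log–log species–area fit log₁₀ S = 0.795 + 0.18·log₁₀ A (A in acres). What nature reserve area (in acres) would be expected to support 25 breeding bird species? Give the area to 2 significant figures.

2200 acres

25 = 6.237 × A^0.18  ⇒  A^0.18 = 25/6.237 = 4.008
ln A = ln(4.008) / 0.18 = 1.3883 / 0.18 = 7.7129
A = e^7.7129 ≈ 2237 acres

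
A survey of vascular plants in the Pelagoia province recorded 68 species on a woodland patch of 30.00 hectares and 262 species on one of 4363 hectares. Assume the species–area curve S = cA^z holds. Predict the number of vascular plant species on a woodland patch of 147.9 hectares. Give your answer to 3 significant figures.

105

z = ln(262/68) / ln(4363/30) = 1.3488 / 4.9797 = 0.2709
c = 68 / 30^0.2709 = 68 / 2.512 = 27.06
S₃ = 27.06 × 147.9^0.2709 = 27.06 × 3.871 ≈ 104.8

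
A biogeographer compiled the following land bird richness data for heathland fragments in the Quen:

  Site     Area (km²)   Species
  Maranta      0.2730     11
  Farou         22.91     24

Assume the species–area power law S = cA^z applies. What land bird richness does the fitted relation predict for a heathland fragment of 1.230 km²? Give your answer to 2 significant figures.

z = ln(24/11) / ln(22.91/0.273) = 0.7802 / 4.4299 = 0.1761
c = 11 / 0.273^0.1761 = 11 / 0.7956 = 13.83
S₃ = 13.83 × 1.23^0.1761 = 13.83 × 1.037 ≈ 14.34

14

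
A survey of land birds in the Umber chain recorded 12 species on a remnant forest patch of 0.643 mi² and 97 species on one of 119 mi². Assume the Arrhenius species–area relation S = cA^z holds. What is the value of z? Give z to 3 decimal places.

Taking logs: ln S = ln c + z ln A, so z = (ln S₂ − ln S₁)/(ln A₂ − ln A₁).
z = ln(97/12) / ln(119/0.643) = ln(8.083) / ln(185.1) = 2.0898 / 5.2207 = 0.4003

0.400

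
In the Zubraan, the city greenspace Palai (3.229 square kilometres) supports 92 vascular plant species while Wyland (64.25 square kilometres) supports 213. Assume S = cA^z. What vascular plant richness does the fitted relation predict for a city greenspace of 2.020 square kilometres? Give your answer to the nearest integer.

z = ln(213/92) / ln(64.25/3.229) = 0.8395 / 2.9906 = 0.2807
c = 92 / 3.229^0.2807 = 92 / 1.39 = 66.2
S₃ = 66.2 × 2.02^0.2807 = 66.2 × 1.218 ≈ 80.65

81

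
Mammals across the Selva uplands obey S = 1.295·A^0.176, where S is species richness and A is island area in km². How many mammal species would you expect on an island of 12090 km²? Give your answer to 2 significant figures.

S = 1.295 × 12090^0.176 = 1.295 × 5.23 ≈ 6.773

6.8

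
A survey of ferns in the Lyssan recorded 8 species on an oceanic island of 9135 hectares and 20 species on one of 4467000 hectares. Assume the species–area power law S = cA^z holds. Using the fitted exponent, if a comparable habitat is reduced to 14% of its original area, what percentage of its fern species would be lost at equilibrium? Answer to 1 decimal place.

25.2%

z = ln(20/8) / ln(4467000/9135) = 0.9163 / 6.1924 = 0.1480
S_new/S_old = (A_new/A_old)^z = 0.14^0.1480 = exp(0.1480 × -1.9661) = 0.7476
Fraction lost = 1 − 0.7476 = 0.2524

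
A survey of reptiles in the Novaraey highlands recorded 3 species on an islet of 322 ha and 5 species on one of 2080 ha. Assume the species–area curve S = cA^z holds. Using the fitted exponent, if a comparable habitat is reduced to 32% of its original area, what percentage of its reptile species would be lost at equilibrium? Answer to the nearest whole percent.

27%

z = ln(5/3) / ln(2080/322) = 0.5108 / 1.8656 = 0.2738
S_new/S_old = (A_new/A_old)^z = 0.32^0.2738 = exp(0.2738 × -1.1394) = 0.732
Fraction lost = 1 − 0.732 = 0.268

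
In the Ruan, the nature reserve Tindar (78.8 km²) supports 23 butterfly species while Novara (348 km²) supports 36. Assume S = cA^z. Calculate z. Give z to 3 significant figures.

Taking logs: ln S = ln c + z ln A, so z = (ln S₂ − ln S₁)/(ln A₂ − ln A₁).
z = ln(36/23) / ln(348/78.8) = ln(1.565) / ln(4.416) = 0.4480 / 1.4853 = 0.3016

0.302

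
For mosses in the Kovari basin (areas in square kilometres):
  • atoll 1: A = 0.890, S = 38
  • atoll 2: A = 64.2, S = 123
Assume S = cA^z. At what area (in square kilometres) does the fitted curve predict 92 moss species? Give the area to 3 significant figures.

22.3 square kilometres

z = ln(123/38) / ln(64.2/0.89) = 1.1746 / 4.2785 = 0.2745
c = 38 / 0.89^0.2745 = 38 / 0.9685 = 39.24
A = (92/39.24)^(1/0.2745) ⇒ ln A = ln(2.345)/0.2745 = 3.1042
A = e^3.1042 ≈ 22.29 square kilometres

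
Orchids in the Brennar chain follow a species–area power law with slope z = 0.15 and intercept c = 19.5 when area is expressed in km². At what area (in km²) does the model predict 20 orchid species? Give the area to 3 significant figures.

20 = 19.5 × A^0.15  ⇒  A^0.15 = 20/19.5 = 1.026
ln A = ln(1.026) / 0.15 = 0.0253 / 0.15 = 0.1688
A = e^0.1688 ≈ 1.184 km²

1.18 km²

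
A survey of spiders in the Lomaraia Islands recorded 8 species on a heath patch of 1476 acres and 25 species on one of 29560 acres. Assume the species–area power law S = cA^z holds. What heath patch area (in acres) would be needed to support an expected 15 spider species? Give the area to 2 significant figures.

7700 acres

z = ln(25/8) / ln(29560/1476) = 1.1394 / 2.9971 = 0.3802
c = 8 / 1476^0.3802 = 8 / 16.03 = 0.4992
A = (15/0.4992)^(1/0.3802) ⇒ ln A = ln(30.05)/0.3802 = 8.9505
A = e^8.9505 ≈ 7712 acres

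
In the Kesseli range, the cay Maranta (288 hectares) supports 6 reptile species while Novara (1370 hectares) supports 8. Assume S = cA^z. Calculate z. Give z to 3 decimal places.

Taking logs: ln S = ln c + z ln A, so z = (ln S₂ − ln S₁)/(ln A₂ − ln A₁).
z = ln(8/6) / ln(1370/288) = ln(1.333) / ln(4.757) = 0.2877 / 1.5596 = 0.1845

0.184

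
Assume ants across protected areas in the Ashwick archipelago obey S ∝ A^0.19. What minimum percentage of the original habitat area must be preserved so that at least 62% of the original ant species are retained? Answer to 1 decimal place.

Need (A_new/A_old)^0.19 = 0.62, so A_new/A_old = 0.62^(1/0.19) = 0.62^5.263
ln(A_new/A_old) = ln 0.62 / 0.19 = -0.4780 / 0.19 = -2.5160
A_new/A_old = e^-2.5160 ≈ 0.08078

8.1%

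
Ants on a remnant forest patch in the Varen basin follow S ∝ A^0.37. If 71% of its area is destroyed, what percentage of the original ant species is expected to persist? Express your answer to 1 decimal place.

S_new/S_old = (A_new/A_old)^z = 0.29^0.37
= exp(0.37 × ln 0.29) = exp(0.37 × -1.2379) = exp(-0.4580) ≈ 0.6325

63.3%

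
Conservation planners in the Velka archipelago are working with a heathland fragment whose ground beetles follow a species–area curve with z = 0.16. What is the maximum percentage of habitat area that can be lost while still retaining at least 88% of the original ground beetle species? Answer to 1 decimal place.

55.0%

Need (A_new/A_old)^0.16 = 0.88, so A_new/A_old = 0.88^(1/0.16) = 0.88^6.25
ln(A_new/A_old) = ln 0.88 / 0.16 = -0.1278 / 0.16 = -0.7990
A_new/A_old = e^-0.7990 ≈ 0.4498
Fraction that can be lost = 1 − 0.4498 = 0.5502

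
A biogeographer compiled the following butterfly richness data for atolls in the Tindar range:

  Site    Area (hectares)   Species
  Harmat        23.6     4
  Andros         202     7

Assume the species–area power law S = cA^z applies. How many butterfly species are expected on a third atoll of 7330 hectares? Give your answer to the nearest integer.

18

z = ln(7/4) / ln(202/23.6) = 0.5596 / 2.1470 = 0.2606
c = 4 / 23.6^0.2606 = 4 / 2.28 = 1.755
S₃ = 1.755 × 7330^0.2606 = 1.755 × 10.17 ≈ 17.85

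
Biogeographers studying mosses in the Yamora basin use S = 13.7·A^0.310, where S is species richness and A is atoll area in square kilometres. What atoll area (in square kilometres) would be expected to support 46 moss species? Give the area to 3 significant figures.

46 = 13.7 × A^0.31  ⇒  A^0.31 = 46/13.7 = 3.358
ln A = ln(3.358) / 0.31 = 1.2112 / 0.31 = 3.9072
A = e^3.9072 ≈ 49.76 square kilometres

49.8 square kilometres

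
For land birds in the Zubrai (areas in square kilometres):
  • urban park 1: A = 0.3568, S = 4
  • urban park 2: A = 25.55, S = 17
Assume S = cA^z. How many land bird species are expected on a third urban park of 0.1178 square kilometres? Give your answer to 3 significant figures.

z = ln(17/4) / ln(25.55/0.3568) = 1.4469 / 4.2712 = 0.3388
c = 4 / 0.3568^0.3388 = 4 / 0.7053 = 5.671
S₃ = 5.671 × 0.1178^0.3388 = 5.671 × 0.4846 ≈ 2.748

2.75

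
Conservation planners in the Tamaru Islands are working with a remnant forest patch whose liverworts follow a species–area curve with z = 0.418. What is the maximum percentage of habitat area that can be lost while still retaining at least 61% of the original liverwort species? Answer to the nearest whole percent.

69%

Need (A_new/A_old)^0.418 = 0.61, so A_new/A_old = 0.61^(1/0.418) = 0.61^2.392
ln(A_new/A_old) = ln 0.61 / 0.418 = -0.4943 / 0.418 = -1.1825
A_new/A_old = e^-1.1825 ≈ 0.3065
Fraction that can be lost = 1 − 0.3065 = 0.6935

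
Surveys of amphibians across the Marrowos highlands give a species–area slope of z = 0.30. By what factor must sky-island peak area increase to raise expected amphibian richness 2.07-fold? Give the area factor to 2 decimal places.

11.30

(A₂/A₁)^0.3 = 2.07, so A₂/A₁ = 2.07^(1/0.3) = 2.07^3.333
ln(A₂/A₁) = ln 2.07 / 0.3 = 0.7275 / 0.3 = 2.4252
A₂/A₁ = e^2.4252 ≈ 11.3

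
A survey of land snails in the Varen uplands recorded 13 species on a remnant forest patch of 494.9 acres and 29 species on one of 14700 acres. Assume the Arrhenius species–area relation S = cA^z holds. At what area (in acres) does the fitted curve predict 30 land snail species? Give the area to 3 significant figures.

z = ln(29/13) / ln(14700/494.9) = 0.8023 / 3.3912 = 0.2366
c = 13 / 494.9^0.2366 = 13 / 4.34 = 2.995
A = (30/2.995)^(1/0.2366) ⇒ ln A = ln(10.02)/0.2366 = 9.7389
A = e^9.7389 ≈ 16965 acres

17000 acres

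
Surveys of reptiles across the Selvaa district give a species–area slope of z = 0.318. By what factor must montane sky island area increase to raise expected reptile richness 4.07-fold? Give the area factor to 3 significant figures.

82.6

(A₂/A₁)^0.318 = 4.07, so A₂/A₁ = 4.07^(1/0.318) = 4.07^3.145
ln(A₂/A₁) = ln 4.07 / 0.318 = 1.4036 / 0.318 = 4.4140
A₂/A₁ = e^4.4140 ≈ 82.6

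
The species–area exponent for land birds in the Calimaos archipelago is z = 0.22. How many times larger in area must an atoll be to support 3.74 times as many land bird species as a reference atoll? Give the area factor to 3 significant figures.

(A₂/A₁)^0.22 = 3.74, so A₂/A₁ = 3.74^(1/0.22) = 3.74^4.545
ln(A₂/A₁) = ln 3.74 / 0.22 = 1.3191 / 0.22 = 5.9958
A₂/A₁ = e^5.9958 ≈ 401.8

402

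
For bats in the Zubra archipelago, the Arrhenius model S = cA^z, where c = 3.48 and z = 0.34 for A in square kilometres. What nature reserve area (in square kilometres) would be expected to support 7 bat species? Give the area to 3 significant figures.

7.81 square kilometres

7 = 3.48 × A^0.34  ⇒  A^0.34 = 7/3.48 = 2.011
ln A = ln(2.011) / 0.34 = 0.6989 / 0.34 = 2.0555
A = e^2.0555 ≈ 7.811 square kilometres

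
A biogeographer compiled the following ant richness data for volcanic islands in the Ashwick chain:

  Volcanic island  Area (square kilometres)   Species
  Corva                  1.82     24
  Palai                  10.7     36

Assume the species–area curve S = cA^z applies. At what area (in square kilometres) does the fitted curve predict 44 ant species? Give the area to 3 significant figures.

z = ln(36/24) / ln(10.7/1.82) = 0.4055 / 1.7714 = 0.2289
c = 24 / 1.82^0.2289 = 24 / 1.147 = 20.93
A = (44/20.93)^(1/0.2289) ⇒ ln A = ln(2.103)/0.2289 = 3.2469
A = e^3.2469 ≈ 25.71 square kilometres

25.7 square kilometres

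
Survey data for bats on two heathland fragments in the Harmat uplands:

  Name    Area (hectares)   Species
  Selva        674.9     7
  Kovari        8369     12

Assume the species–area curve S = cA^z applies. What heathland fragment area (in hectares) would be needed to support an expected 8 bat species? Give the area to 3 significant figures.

z = ln(12/7) / ln(8369/674.9) = 0.5390 / 2.5177 = 0.2141
c = 7 / 674.9^0.2141 = 7 / 4.034 = 1.735
A = (8/1.735)^(1/0.2141) ⇒ ln A = ln(4.61)/0.2141 = 7.1383
A = e^7.1383 ≈ 1259 hectares

1260 hectares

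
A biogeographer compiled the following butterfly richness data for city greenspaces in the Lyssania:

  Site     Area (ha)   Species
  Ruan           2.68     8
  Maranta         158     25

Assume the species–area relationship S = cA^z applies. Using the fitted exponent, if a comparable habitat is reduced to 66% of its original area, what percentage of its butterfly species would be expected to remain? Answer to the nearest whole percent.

89%

z = ln(25/8) / ln(158/2.68) = 1.1394 / 4.0768 = 0.2795
S_new/S_old = (A_new/A_old)^z = 0.66^0.2795 = exp(0.2795 × -0.4155) = 0.8904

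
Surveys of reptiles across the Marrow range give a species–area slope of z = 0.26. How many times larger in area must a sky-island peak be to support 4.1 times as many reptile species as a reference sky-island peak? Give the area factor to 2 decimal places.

227.44

(A₂/A₁)^0.26 = 4.1, so A₂/A₁ = 4.1^(1/0.26) = 4.1^3.846
ln(A₂/A₁) = ln 4.1 / 0.26 = 1.4110 / 0.26 = 5.4269
A₂/A₁ = e^5.4269 ≈ 227.4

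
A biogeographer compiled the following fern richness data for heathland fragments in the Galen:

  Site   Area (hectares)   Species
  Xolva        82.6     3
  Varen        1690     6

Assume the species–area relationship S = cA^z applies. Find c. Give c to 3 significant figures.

z = ln(S₂/S₁) / ln(A₂/A₁) = ln(6/3) / ln(1690/82.6) = 0.6931 / 3.0185 = 0.2296
c = S₁ / A₁^z = 3 / 82.6^0.2296 = 3 / 2.756 = 1.089

1.09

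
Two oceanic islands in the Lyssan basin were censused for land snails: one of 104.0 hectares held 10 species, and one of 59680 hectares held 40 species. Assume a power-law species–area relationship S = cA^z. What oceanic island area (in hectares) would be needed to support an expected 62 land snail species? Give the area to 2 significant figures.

z = ln(40/10) / ln(59680/104) = 1.3863 / 6.3524 = 0.2182
c = 10 / 104^0.2182 = 10 / 2.755 = 3.629
A = (62/3.629)^(1/0.2182) ⇒ ln A = ln(17.08)/0.2182 = 13.0050
A = e^13.0050 ≈ 444609 hectares

440000 hectares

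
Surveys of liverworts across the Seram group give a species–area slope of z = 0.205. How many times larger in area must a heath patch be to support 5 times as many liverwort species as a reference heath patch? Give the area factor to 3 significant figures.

2570

(A₂/A₁)^0.205 = 5, so A₂/A₁ = 5^(1/0.205) = 5^4.878
ln(A₂/A₁) = ln 5 / 0.205 = 1.6094 / 0.205 = 7.8509
A₂/A₁ = e^7.8509 ≈ 2568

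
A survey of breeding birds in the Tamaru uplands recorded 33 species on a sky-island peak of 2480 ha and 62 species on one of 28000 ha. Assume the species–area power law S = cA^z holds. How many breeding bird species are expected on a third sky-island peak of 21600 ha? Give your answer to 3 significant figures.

58.0

z = ln(62/33) / ln(28000/2480) = 0.6306 / 2.4239 = 0.2602
c = 33 / 2480^0.2602 = 33 / 7.64 = 4.319
S₃ = 4.319 × 21600^0.2602 = 4.319 × 13.42 ≈ 57.95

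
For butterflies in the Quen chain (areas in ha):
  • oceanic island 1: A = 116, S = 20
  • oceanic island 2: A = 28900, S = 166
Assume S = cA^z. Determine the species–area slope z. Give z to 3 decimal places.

Taking logs: ln S = ln c + z ln A, so z = (ln S₂ − ln S₁)/(ln A₂ − ln A₁).
z = ln(166/20) / ln(28900/116) = ln(8.3) / ln(249.1) = 2.1163 / 5.5180 = 0.3835

0.384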